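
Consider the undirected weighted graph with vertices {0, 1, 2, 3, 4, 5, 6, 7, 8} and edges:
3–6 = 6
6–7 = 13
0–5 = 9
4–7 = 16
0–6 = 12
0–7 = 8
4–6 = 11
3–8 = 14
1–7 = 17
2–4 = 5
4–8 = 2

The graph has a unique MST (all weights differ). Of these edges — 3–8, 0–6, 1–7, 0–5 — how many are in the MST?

Kruskal: consider edges lightest-first.
4–8 (2): add — endpoints in different components.
2–4 (5): add — endpoints in different components.
3–6 (6): add — endpoints in different components.
0–7 (8): add — endpoints in different components.
0–5 (9): add — endpoints in different components.
4–6 (11): add — endpoints in different components.
0–6 (12): add — endpoints in different components.
6–7 (13): skip — 6 and 7 already connected.
3–8 (14): skip — 3 and 8 already connected.
4–7 (16): skip — 4 and 7 already connected.
1–7 (17): add — endpoints in different components.
MST edge set: {4–8, 2–4, 3–6, 0–7, 0–5, 4–6, 0–6, 1–7}.
Of the listed edges, {0–6, 1–7, 0–5} are in the MST → 3.

3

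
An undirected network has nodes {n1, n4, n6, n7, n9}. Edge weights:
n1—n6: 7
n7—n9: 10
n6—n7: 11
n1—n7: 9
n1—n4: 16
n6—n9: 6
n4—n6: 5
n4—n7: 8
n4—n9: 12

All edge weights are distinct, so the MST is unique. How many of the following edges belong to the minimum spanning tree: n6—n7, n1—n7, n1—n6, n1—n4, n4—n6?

Kruskal: consider edges lightest-first.
n4—n6 (5): add. Components now {n7} {n1} {n4,n6} {n9}
n6—n9 (6): add. Components now {n7} {n1} {n4,n6,n9}
n1—n6 (7): add. Components now {n7} {n1,n4,n6,n9}
n4—n7 (8): add. Components now {n1,n4,n6,n7,n9}
MST edge set: {n4—n6, n6—n9, n1—n6, n4—n7}.
Of the listed edges, {n1—n6, n4—n6} are in the MST → 2.

2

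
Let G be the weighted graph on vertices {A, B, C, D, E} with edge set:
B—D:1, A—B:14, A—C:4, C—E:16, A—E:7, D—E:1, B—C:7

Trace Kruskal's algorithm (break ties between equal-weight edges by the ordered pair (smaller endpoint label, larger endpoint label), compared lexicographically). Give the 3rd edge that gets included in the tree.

A-C

Sort edges by weight, then run Kruskal:
B—D (1): add. Components now {A} {B,D} {C} {E}
D—E (1): add. Components now {A} {B,D,E} {C}
A—C (4): add. Components now {A,C} {B,D,E}
A—E (7): add. Components now {A,B,C,D,E}
The 3rd edge added is A—C.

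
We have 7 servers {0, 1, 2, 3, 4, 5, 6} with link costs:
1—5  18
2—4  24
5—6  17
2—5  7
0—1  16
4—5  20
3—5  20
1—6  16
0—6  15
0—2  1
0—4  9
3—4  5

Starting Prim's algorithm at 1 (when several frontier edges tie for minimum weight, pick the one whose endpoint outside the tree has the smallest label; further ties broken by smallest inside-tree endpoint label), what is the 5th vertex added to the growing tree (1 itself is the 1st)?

4

Prim's algorithm from 1:
Step 1: frontier [0—1 16, 1—6 16, 1—5 18] → take 0—1 (16); add 0.
Step 2: frontier [0—2 1, 0—4 9, 0—6 15, 1—6 16, 1—5 18] → take 0—2 (1); add 2.
Step 3: frontier [0—4 9, 0—6 15, 1—6 16, 1—5 18, 2—5 7, 2—4 24] → take 2—5 (7); add 5.
Step 4: frontier [0—4 9, 0—6 15, 1—6 16, 2—4 24, 5—6 17, 3—5 20, 4—5 20] → take 0—4 (9); add 4.
Step 5: frontier [0—6 15, 1—6 16, 3—4 5, 5—6 17, 3—5 20] → take 3—4 (5); add 3.
Step 6: frontier [0—6 15, 1—6 16, 5—6 17] → take 0—6 (15); add 6.
Vertex order: 1, 0, 2, 5, 4, 3, 6. The 5th vertex is 4.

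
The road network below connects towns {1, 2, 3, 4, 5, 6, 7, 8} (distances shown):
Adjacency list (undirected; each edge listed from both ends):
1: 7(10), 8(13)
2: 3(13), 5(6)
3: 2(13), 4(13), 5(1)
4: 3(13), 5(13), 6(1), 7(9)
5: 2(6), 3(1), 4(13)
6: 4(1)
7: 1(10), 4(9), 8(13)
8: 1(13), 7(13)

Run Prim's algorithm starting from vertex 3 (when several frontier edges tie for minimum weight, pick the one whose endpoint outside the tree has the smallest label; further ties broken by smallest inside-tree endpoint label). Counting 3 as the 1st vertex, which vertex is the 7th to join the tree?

Grow the tree from 3 using Prim:
Step 1: cheapest edge leaving the tree is 3 5 (1); add 5.
Step 2: cheapest edge leaving the tree is 2 5 (6); add 2.
Step 3: cheapest edge leaving the tree is 3 4 (13); add 4.
Step 4: cheapest edge leaving the tree is 4 6 (1); add 6.
Step 5: cheapest edge leaving the tree is 4 7 (9); add 7.
Step 6: cheapest edge leaving the tree is 1 7 (10); add 1.
Step 7: cheapest edge leaving the tree is 1 8 (13); add 8.
Vertex order: 3, 5, 2, 4, 6, 7, 1, 8. The 7th vertex is 1.

1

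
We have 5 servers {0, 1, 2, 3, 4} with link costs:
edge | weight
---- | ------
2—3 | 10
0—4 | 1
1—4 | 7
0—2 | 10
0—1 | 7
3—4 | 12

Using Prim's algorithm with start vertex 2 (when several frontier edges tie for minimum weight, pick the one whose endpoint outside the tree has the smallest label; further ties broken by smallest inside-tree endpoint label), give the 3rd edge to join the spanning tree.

Prim, starting at 2.
Step 1: frontier [0—2 10, 2—3 10] → take 0—2 (10); add 0.
Step 2: frontier [0—4 1, 0—1 7, 2—3 10] → take 0—4 (1); add 4.
Step 3: frontier [0—1 7, 2—3 10, 1—4 7, 3—4 12] → take 0—1 (7); add 1.
Step 4: frontier [2—3 10, 3—4 12] → take 2—3 (10); add 3.
The 3rd edge added is 0—1.

0-1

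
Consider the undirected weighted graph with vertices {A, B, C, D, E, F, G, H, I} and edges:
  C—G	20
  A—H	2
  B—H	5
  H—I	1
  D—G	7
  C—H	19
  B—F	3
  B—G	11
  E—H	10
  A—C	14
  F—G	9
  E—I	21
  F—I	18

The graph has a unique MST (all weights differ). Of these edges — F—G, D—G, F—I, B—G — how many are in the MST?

Kruskal: consider edges lightest-first.
H—I (1): add — endpoints in different components.
A—H (2): add — endpoints in different components.
B—F (3): add — endpoints in different components.
B—H (5): add — endpoints in different components.
D—G (7): add — endpoints in different components.
F—G (9): add — endpoints in different components.
E—H (10): add — endpoints in different components.
B—G (11): skip — B and G already connected.
A—C (14): add — endpoints in different components.
MST edge set: {H—I, A—H, B—F, B—H, D—G, F—G, E—H, A—C}.
Of the listed edges, {F—G, D—G} are in the MST → 2.

2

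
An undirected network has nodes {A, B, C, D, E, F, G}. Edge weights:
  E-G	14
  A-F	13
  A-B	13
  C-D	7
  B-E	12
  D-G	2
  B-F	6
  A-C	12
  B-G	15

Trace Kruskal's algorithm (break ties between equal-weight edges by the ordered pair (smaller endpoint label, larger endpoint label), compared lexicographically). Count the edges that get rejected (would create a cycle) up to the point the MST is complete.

Kruskal's algorithm — process edges by increasing weight (ties by edge label):
D-G (2): add. Components now {A} {B} {C} {D,G} {E} {F}
B-F (6): add. Components now {A} {B,F} {C} {D,G} {E}
C-D (7): add. Components now {A} {B,F} {C,D,G} {E}
A-C (12): add. Components now {A,C,D,G} {B,F} {E}
B-E (12): add. Components now {A,C,D,G} {B,E,F}
A-B (13): add. Components now {A,B,C,D,E,F,G}
Edges rejected before the tree was complete: 0.

0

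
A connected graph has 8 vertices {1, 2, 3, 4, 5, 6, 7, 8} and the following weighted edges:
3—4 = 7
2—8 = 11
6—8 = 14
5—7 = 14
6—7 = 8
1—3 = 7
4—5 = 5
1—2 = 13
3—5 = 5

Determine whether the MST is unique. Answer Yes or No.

Sort edges by weight, then run Kruskal:
3—5 (5): add — endpoints in different components.
4—5 (5): add — endpoints in different components.
1—3 (7): add — endpoints in different components.
3—4 (7): skip — 3 and 4 already connected.
6—7 (8): add — endpoints in different components.
2—8 (11): add — endpoints in different components.
1—2 (13): add — endpoints in different components.
5—7 (14): add — endpoints in different components.
Non-tree edge 6—8 has weight 14, equal to the heaviest edge on its tree cycle — swapping gives another MST of the same weight. Not unique.

No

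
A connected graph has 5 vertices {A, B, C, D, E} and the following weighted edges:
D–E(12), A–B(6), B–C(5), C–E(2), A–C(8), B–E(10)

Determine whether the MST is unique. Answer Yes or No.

Yes

Sort edges by weight, then run Kruskal:
C–E (2): add — endpoints in different components.
B–C (5): add — endpoints in different components.
A–B (6): add — endpoints in different components.
A–C (8): skip — A and C already connected.
B–E (10): skip — B and E already connected.
D–E (12): add — endpoints in different components.
Every non-tree edge has weight strictly greater than the heaviest edge on the tree path between its endpoints, so the MST is unique.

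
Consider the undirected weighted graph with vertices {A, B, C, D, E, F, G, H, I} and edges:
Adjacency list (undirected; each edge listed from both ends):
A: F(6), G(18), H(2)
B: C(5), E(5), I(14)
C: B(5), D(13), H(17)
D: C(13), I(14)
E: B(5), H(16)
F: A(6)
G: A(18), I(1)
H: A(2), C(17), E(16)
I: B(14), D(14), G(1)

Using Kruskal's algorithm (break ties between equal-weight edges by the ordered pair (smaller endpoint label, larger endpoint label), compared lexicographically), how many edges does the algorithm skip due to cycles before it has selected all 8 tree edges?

1

Sort edges by weight, then run Kruskal:
G–I (1): add — endpoints in different components.
A–H (2): add — endpoints in different components.
B–C (5): add — endpoints in different components.
B–E (5): add — endpoints in different components.
A–F (6): add — endpoints in different components.
C–D (13): add — endpoints in different components.
B–I (14): add — endpoints in different components.
D–I (14): skip — D and I already connected.
E–H (16): add — endpoints in different components.
Edges rejected before the tree was complete: 1.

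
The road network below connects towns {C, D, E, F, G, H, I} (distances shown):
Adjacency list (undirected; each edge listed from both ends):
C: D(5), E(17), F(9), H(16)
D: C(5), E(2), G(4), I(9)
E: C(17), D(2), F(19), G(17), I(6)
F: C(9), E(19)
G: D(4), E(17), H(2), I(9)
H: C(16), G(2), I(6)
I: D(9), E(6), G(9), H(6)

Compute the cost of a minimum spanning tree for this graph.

Kruskal: consider edges lightest-first.
D E (2): add. Components now {C} {D,E} {F} {G} {H} {I}
G H (2): add. Components now {C} {D,E} {F} {G,H} {I}
D G (4): add. Components now {C} {D,E,G,H} {F} {I}
C D (5): add. Components now {C,D,E,G,H} {F} {I}
E I (6): add. Components now {C,D,E,G,H,I} {F}
H I (6): skip — H and I already connected.
C F (9): add. Components now {C,D,E,F,G,H,I}
MST edges: D E, G H, D G, C D, E I, C F; total weight 2+2+4+5+6+9 = 28.

28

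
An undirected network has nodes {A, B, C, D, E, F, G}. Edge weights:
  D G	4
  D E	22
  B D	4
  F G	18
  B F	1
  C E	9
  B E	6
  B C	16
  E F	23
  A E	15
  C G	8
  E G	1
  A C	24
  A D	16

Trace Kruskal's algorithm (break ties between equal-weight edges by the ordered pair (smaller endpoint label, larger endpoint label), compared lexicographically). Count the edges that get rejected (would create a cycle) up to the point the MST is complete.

Kruskal: consider edges lightest-first.
B F (1): add — endpoints in different components.
E G (1): add — endpoints in different components.
B D (4): add — endpoints in different components.
D G (4): add — endpoints in different components.
B E (6): skip — B and E already connected.
C G (8): add — endpoints in different components.
C E (9): skip — C and E already connected.
A E (15): add — endpoints in different components.
Edges rejected before the tree was complete: 2.

2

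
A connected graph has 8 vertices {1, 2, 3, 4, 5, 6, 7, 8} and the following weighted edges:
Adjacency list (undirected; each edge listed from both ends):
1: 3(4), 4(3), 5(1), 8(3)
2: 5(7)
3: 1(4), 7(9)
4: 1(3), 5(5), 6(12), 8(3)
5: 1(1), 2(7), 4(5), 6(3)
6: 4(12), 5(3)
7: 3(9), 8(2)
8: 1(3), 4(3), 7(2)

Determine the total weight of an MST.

Prim's algorithm from 6:
Step 1: frontier [5–6 3, 4–6 12] → take 5–6 (3); add 5.
Step 2: frontier [1–5 1, 4–5 5, 2–5 7, 4–6 12] → take 1–5 (1); add 1.
Step 3: frontier [1–4 3, 1–8 3, 1–3 4, 4–5 5, 2–5 7, 4–6 12] → take 1–4 (3); add 4.
Step 4: frontier [1–8 3, 1–3 4, 4–8 3, 2–5 7] → take 1–8 (3); add 8.
Step 5: frontier [1–3 4, 2–5 7, 7–8 2] → take 7–8 (2); add 7.
Step 6: frontier [1–3 4, 2–5 7, 3–7 9] → take 1–3 (4); add 3.
Step 7: frontier [2–5 7] → take 2–5 (7); add 2.
MST edges: 5–6, 1–5, 1–4, 1–8, 7–8, 1–3, 2–5; total weight 3+1+3+3+2+4+7 = 23.

23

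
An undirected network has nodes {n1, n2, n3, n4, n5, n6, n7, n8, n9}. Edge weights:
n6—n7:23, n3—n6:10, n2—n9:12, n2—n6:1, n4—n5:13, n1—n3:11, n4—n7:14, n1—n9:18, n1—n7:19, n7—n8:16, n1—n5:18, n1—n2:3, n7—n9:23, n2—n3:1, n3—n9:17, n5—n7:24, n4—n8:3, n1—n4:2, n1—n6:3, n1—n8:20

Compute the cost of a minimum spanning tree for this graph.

49

Prim, starting at n6.
Step 1: cheapest edge leaving the tree is n2—n6 (1); add n2.
Step 2: cheapest edge leaving the tree is n2—n3 (1); add n3.
Step 3: cheapest edge leaving the tree is n1—n2 (3); add n1.
Step 4: cheapest edge leaving the tree is n1—n4 (2); add n4.
Step 5: cheapest edge leaving the tree is n4—n8 (3); add n8.
Step 6: cheapest edge leaving the tree is n2—n9 (12); add n9.
Step 7: cheapest edge leaving the tree is n4—n5 (13); add n5.
Step 8: cheapest edge leaving the tree is n4—n7 (14); add n7.
MST edges: n2—n6, n2—n3, n1—n2, n1—n4, n4—n8, n2—n9, n4—n5, n4—n7; total weight 1+1+3+2+3+12+13+14 = 49.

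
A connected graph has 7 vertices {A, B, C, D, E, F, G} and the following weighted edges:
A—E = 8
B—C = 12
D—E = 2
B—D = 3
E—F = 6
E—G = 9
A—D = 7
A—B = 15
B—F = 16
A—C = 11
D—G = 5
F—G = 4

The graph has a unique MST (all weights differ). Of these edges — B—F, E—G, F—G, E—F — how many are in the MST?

Sort edges by weight, then run Kruskal:
D—E (2): add — endpoints in different components.
B—D (3): add — endpoints in different components.
F—G (4): add — endpoints in different components.
D—G (5): add — endpoints in different components.
E—F (6): skip — E and F already connected.
A—D (7): add — endpoints in different components.
A—E (8): skip — A and E already connected.
E—G (9): skip — E and G already connected.
A—C (11): add — endpoints in different components.
MST edge set: {D—E, B—D, F—G, D—G, A—D, A—C}.
Of the listed edges, {F—G} are in the MST → 1.

1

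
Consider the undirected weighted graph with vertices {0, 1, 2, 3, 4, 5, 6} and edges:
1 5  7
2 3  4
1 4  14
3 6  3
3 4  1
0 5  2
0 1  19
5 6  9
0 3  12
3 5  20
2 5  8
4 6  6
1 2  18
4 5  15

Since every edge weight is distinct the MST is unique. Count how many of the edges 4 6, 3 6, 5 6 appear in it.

Kruskal's algorithm — process edges by increasing weight (ties by edge label):
3 4 (1): add — endpoints in different components.
0 5 (2): add — endpoints in different components.
3 6 (3): add — endpoints in different components.
2 3 (4): add — endpoints in different components.
4 6 (6): skip — 4 and 6 already connected.
1 5 (7): add — endpoints in different components.
2 5 (8): add — endpoints in different components.
MST edge set: {3 4, 0 5, 3 6, 2 3, 1 5, 2 5}.
Of the listed edges, {3 6} are in the MST → 1.

1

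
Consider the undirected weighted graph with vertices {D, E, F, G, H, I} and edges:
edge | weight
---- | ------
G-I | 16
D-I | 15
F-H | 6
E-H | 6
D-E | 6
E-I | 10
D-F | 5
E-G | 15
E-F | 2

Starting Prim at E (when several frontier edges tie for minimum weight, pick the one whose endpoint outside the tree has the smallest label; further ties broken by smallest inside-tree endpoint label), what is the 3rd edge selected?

Prim's algorithm from E:
Step 1: cheapest edge leaving the tree is E-F (2); add F.
Step 2: cheapest edge leaving the tree is D-F (5); add D.
Step 3: cheapest edge leaving the tree is E-H (6); add H.
Step 4: cheapest edge leaving the tree is E-I (10); add I.
Step 5: cheapest edge leaving the tree is E-G (15); add G.
The 3rd edge added is E-H.

E-H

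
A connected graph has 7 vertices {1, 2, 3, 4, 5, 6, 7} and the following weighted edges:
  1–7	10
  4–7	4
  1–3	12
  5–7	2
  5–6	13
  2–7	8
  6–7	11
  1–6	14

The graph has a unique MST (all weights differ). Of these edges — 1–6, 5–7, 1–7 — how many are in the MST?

Kruskal's algorithm — process edges by increasing weight (ties by edge label):
5–7 (2): add — endpoints in different components.
4–7 (4): add — endpoints in different components.
2–7 (8): add — endpoints in different components.
1–7 (10): add — endpoints in different components.
6–7 (11): add — endpoints in different components.
1–3 (12): add — endpoints in different components.
MST edge set: {5–7, 4–7, 2–7, 1–7, 6–7, 1–3}.
Of the listed edges, {5–7, 1–7} are in the MST → 2.

2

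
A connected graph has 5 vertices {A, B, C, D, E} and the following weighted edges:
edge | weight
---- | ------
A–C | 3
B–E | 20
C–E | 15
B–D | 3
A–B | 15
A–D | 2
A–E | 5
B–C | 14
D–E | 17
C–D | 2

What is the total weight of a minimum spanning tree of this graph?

Kruskal: consider edges lightest-first.
A–D (2): add — endpoints in different components.
C–D (2): add — endpoints in different components.
A–C (3): skip — A and C already connected.
B–D (3): add — endpoints in different components.
A–E (5): add — endpoints in different components.
MST edges: A–D, C–D, B–D, A–E; total weight 2+2+3+5 = 12.

12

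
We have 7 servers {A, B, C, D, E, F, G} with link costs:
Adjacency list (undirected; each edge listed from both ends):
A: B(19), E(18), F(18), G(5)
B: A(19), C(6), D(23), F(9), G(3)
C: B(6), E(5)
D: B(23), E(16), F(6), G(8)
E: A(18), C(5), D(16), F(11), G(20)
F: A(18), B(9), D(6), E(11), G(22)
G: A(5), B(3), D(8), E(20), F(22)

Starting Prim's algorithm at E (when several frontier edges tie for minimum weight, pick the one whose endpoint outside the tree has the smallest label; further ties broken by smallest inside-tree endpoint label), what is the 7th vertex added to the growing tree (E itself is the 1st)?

F

Prim, starting at E.
Step 1: cheapest edge leaving the tree is C E (5); add C.
Step 2: cheapest edge leaving the tree is B C (6); add B.
Step 3: cheapest edge leaving the tree is B G (3); add G.
Step 4: cheapest edge leaving the tree is A G (5); add A.
Step 5: cheapest edge leaving the tree is D G (8); add D.
Step 6: cheapest edge leaving the tree is D F (6); add F.
Vertex order: E, C, B, G, A, D, F. The 7th vertex is F.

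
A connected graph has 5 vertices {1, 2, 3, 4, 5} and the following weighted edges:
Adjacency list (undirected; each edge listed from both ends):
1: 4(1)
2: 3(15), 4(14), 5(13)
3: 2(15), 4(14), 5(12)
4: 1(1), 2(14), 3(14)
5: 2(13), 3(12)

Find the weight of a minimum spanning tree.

40

Kruskal: consider edges lightest-first.
1 4 (1): add. Components now {1,4} {2} {3} {5}
3 5 (12): add. Components now {1,4} {2} {3,5}
2 5 (13): add. Components now {1,4} {2,3,5}
2 4 (14): add. Components now {1,2,3,4,5}
MST edges: 1 4, 3 5, 2 5, 2 4; total weight 1+12+13+14 = 40.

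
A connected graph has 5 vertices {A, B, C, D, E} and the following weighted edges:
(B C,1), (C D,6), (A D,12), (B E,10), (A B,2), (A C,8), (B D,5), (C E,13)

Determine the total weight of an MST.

18

Prim, starting at D.
Step 1: frontier [B D 5, C D 6, A D 12] → take B D (5); add B.
Step 2: frontier [B C 1, A B 2, B E 10, C D 6, A D 12] → take B C (1); add C.
Step 3: frontier [A B 2, B E 10, A C 8, C E 13, A D 12] → take A B (2); add A.
Step 4: frontier [B E 10, C E 13] → take B E (10); add E.
MST edges: B D, B C, A B, B E; total weight 5+1+2+10 = 18.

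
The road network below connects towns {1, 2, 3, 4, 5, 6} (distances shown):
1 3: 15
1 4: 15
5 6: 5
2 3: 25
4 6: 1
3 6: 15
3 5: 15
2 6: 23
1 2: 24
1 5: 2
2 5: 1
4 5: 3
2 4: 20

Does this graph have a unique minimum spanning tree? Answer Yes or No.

Kruskal: consider edges lightest-first.
2 5 (1): add — endpoints in different components.
4 6 (1): add — endpoints in different components.
1 5 (2): add — endpoints in different components.
4 5 (3): add — endpoints in different components.
5 6 (5): skip — 5 and 6 already connected.
1 3 (15): add — endpoints in different components.
Non-tree edge 3 6 has weight 15, equal to the heaviest edge on its tree cycle — swapping gives another MST of the same weight. Not unique.

No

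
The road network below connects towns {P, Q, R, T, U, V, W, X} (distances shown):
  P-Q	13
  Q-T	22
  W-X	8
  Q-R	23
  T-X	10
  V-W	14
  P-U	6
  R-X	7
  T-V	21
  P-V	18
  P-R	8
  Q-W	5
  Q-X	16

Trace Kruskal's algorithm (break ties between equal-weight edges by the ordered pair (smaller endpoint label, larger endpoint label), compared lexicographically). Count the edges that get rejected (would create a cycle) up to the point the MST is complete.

1

Kruskal: consider edges lightest-first.
Q-W (5): add — endpoints in different components.
P-U (6): add — endpoints in different components.
R-X (7): add — endpoints in different components.
P-R (8): add — endpoints in different components.
W-X (8): add — endpoints in different components.
T-X (10): add — endpoints in different components.
P-Q (13): skip — P and Q already connected.
V-W (14): add — endpoints in different components.
Edges rejected before the tree was complete: 1.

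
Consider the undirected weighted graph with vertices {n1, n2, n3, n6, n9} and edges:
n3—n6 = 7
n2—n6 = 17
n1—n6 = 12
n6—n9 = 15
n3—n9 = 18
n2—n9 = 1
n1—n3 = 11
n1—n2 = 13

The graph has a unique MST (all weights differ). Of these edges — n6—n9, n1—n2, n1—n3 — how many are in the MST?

Kruskal's algorithm — process edges by increasing weight (ties by edge label):
n2—n9 (1): add — endpoints in different components.
n3—n6 (7): add — endpoints in different components.
n1—n3 (11): add — endpoints in different components.
n1—n6 (12): skip — n6 and n1 already connected.
n1—n2 (13): add — endpoints in different components.
MST edge set: {n2—n9, n3—n6, n1—n3, n1—n2}.
Of the listed edges, {n1—n2, n1—n3} are in the MST → 2.

2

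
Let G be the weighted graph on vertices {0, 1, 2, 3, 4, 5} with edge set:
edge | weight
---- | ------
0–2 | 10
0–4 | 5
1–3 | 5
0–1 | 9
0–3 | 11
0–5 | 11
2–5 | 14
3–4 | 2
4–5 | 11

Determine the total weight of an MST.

33

Prim, starting at 4.
Step 1: cheapest edge leaving the tree is 3–4 (2); add 3.
Step 2: cheapest edge leaving the tree is 0–4 (5); add 0.
Step 3: cheapest edge leaving the tree is 1–3 (5); add 1.
Step 4: cheapest edge leaving the tree is 0–2 (10); add 2.
Step 5: cheapest edge leaving the tree is 0–5 (11); add 5.
MST edges: 3–4, 0–4, 1–3, 0–2, 0–5; total weight 2+5+5+10+11 = 33.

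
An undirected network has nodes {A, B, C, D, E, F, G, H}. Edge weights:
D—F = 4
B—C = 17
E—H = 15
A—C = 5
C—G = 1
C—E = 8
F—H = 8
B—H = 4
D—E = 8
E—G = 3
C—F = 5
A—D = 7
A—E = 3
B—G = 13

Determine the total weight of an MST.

28

Kruskal's algorithm — process edges by increasing weight (ties by edge label):
C—G (1): add — endpoints in different components.
A—E (3): add — endpoints in different components.
E—G (3): add — endpoints in different components.
B—H (4): add — endpoints in different components.
D—F (4): add — endpoints in different components.
A—C (5): skip — A and C already connected.
C—F (5): add — endpoints in different components.
A—D (7): skip — A and D already connected.
C—E (8): skip — C and E already connected.
D—E (8): skip — D and E already connected.
F—H (8): add — endpoints in different components.
MST edges: C—G, A—E, E—G, B—H, D—F, C—F, F—H; total weight 1+3+3+4+4+5+8 = 28.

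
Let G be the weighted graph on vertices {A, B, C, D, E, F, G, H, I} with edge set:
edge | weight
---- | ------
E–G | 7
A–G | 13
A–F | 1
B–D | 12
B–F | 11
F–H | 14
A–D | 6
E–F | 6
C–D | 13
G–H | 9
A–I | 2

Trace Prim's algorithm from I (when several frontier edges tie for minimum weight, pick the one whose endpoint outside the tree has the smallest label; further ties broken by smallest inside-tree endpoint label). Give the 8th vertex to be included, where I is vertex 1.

Prim's algorithm from I:
Step 1: cheapest edge leaving the tree is A–I (2); add A.
Step 2: cheapest edge leaving the tree is A–F (1); add F.
Step 3: cheapest edge leaving the tree is A–D (6); add D.
Step 4: cheapest edge leaving the tree is E–F (6); add E.
Step 5: cheapest edge leaving the tree is E–G (7); add G.
Step 6: cheapest edge leaving the tree is G–H (9); add H.
Step 7: cheapest edge leaving the tree is B–F (11); add B.
Step 8: cheapest edge leaving the tree is C–D (13); add C.
Vertex order: I, A, F, D, E, G, H, B, C. The 8th vertex is B.

B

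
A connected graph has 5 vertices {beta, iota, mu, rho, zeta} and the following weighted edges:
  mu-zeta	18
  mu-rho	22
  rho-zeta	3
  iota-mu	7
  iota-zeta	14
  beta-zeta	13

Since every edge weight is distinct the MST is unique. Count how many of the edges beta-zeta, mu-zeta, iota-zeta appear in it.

2

Kruskal: consider edges lightest-first.
rho-zeta (3): add. Components now {iota} {beta} {rho,zeta} {mu}
iota-mu (7): add. Components now {iota,mu} {beta} {rho,zeta}
beta-zeta (13): add. Components now {iota,mu} {beta,rho,zeta}
iota-zeta (14): add. Components now {beta,iota,mu,rho,zeta}
MST edge set: {rho-zeta, iota-mu, beta-zeta, iota-zeta}.
Of the listed edges, {beta-zeta, iota-zeta} are in the MST → 2.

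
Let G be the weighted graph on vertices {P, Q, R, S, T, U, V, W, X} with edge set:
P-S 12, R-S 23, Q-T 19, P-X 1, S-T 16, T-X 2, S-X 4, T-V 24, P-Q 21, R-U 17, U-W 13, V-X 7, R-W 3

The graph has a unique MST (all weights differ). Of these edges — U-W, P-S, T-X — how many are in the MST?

Sort edges by weight, then run Kruskal:
P-X (1): add — endpoints in different components.
T-X (2): add — endpoints in different components.
R-W (3): add — endpoints in different components.
S-X (4): add — endpoints in different components.
V-X (7): add — endpoints in different components.
P-S (12): skip — P and S already connected.
U-W (13): add — endpoints in different components.
S-T (16): skip — T and S already connected.
R-U (17): skip — R and U already connected.
Q-T (19): add — endpoints in different components.
P-Q (21): skip — P and Q already connected.
R-S (23): add — endpoints in different components.
MST edge set: {P-X, T-X, R-W, S-X, V-X, U-W, Q-T, R-S}.
Of the listed edges, {U-W, T-X} are in the MST → 2.

2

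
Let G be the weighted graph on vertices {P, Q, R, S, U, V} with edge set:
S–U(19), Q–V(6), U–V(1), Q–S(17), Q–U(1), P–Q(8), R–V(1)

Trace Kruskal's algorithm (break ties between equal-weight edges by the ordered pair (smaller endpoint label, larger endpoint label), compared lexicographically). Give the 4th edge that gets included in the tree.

Kruskal's algorithm — process edges by increasing weight (ties by edge label):
Q–U (1): add — endpoints in different components.
R–V (1): add — endpoints in different components.
U–V (1): add — endpoints in different components.
Q–V (6): skip — Q and V already connected.
P–Q (8): add — endpoints in different components.
Q–S (17): add — endpoints in different components.
The 4th edge added is P–Q.

P-Q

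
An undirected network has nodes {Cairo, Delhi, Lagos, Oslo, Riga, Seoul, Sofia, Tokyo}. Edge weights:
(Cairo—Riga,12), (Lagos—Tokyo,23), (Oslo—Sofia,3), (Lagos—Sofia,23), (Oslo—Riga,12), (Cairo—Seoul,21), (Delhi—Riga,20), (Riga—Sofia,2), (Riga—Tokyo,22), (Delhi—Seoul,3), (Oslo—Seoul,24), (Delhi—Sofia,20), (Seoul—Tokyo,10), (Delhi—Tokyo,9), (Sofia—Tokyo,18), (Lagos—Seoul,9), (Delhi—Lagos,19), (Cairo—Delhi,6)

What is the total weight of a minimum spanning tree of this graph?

44

Kruskal: consider edges lightest-first.
Riga—Sofia (2): add — endpoints in different components.
Delhi—Seoul (3): add — endpoints in different components.
Oslo—Sofia (3): add — endpoints in different components.
Cairo—Delhi (6): add — endpoints in different components.
Delhi—Tokyo (9): add — endpoints in different components.
Lagos—Seoul (9): add — endpoints in different components.
Seoul—Tokyo (10): skip — Tokyo and Seoul already connected.
Cairo—Riga (12): add — endpoints in different components.
MST edges: Riga—Sofia, Delhi—Seoul, Oslo—Sofia, Cairo—Delhi, Delhi—Tokyo, Lagos—Seoul, Cairo—Riga; total weight 2+3+3+6+9+9+12 = 44.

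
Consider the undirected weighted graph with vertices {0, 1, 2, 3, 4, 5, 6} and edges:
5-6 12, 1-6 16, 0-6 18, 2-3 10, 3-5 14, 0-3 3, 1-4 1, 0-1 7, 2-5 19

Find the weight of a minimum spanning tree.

47

Prim, starting at 2.
Step 1: cheapest edge leaving the tree is 2-3 (10); add 3.
Step 2: cheapest edge leaving the tree is 0-3 (3); add 0.
Step 3: cheapest edge leaving the tree is 0-1 (7); add 1.
Step 4: cheapest edge leaving the tree is 1-4 (1); add 4.
Step 5: cheapest edge leaving the tree is 3-5 (14); add 5.
Step 6: cheapest edge leaving the tree is 5-6 (12); add 6.
MST edges: 2-3, 0-3, 0-1, 1-4, 3-5, 5-6; total weight 10+3+7+1+14+12 = 47.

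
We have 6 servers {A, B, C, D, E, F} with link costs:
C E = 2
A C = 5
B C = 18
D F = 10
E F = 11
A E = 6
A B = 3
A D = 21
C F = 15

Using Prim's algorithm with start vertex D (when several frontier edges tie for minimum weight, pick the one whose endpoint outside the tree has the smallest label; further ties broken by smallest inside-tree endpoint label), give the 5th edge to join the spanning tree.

Prim's algorithm from D:
Step 1: cheapest edge leaving the tree is D F (10); add F.
Step 2: cheapest edge leaving the tree is E F (11); add E.
Step 3: cheapest edge leaving the tree is C E (2); add C.
Step 4: cheapest edge leaving the tree is A C (5); add A.
Step 5: cheapest edge leaving the tree is A B (3); add B.
The 5th edge added is A B.

A-B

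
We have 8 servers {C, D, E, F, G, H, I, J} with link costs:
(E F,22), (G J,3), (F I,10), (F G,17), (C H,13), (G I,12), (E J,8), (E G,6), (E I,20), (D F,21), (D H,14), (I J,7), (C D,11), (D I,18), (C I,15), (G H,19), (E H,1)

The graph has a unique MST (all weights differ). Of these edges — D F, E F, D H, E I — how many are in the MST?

Kruskal: consider edges lightest-first.
E H (1): add — endpoints in different components.
G J (3): add — endpoints in different components.
E G (6): add — endpoints in different components.
I J (7): add — endpoints in different components.
E J (8): skip — E and J already connected.
F I (10): add — endpoints in different components.
C D (11): add — endpoints in different components.
G I (12): skip — G and I already connected.
C H (13): add — endpoints in different components.
MST edge set: {E H, G J, E G, I J, F I, C D, C H}.
Of the listed edges, {} are in the MST → 0.

0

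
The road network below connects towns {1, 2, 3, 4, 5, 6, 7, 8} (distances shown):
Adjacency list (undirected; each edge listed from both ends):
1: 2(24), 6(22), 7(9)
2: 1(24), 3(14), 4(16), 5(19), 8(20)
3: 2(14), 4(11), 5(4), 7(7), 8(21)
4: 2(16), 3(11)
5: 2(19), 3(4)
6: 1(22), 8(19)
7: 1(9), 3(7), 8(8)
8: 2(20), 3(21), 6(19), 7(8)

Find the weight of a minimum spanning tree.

Sort edges by weight, then run Kruskal:
3–5 (4): add — endpoints in different components.
3–7 (7): add — endpoints in different components.
7–8 (8): add — endpoints in different components.
1–7 (9): add — endpoints in different components.
3–4 (11): add — endpoints in different components.
2–3 (14): add — endpoints in different components.
2–4 (16): skip — 2 and 4 already connected.
2–5 (19): skip — 2 and 5 already connected.
6–8 (19): add — endpoints in different components.
MST edges: 3–5, 3–7, 7–8, 1–7, 3–4, 2–3, 6–8; total weight 4+7+8+9+11+14+19 = 72.

72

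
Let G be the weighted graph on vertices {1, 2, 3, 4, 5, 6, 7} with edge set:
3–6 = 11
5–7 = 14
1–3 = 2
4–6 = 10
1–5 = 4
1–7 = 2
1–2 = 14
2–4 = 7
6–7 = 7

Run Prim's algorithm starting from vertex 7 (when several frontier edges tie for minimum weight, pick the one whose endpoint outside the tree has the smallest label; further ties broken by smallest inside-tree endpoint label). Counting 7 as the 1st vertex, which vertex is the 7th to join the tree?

2

Grow the tree from 7 using Prim:
Step 1: frontier [1–7 2, 6–7 7, 5–7 14] → take 1–7 (2); add 1.
Step 2: frontier [1–3 2, 1–5 4, 1–2 14, 6–7 7, 5–7 14] → take 1–3 (2); add 3.
Step 3: frontier [1–5 4, 1–2 14, 3–6 11, 6–7 7, 5–7 14] → take 1–5 (4); add 5.
Step 4: frontier [1–2 14, 3–6 11, 6–7 7] → take 6–7 (7); add 6.
Step 5: frontier [1–2 14, 4–6 10] → take 4–6 (10); add 4.
Step 6: frontier [1–2 14, 2–4 7] → take 2–4 (7); add 2.
Vertex order: 7, 1, 3, 5, 6, 4, 2. The 7th vertex is 2.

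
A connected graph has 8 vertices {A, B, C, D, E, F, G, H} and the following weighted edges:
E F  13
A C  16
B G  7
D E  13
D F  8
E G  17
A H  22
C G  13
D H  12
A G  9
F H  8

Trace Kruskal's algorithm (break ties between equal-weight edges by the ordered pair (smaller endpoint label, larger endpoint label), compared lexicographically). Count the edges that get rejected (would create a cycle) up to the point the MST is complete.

3

Sort edges by weight, then run Kruskal:
B G (7): add — endpoints in different components.
D F (8): add — endpoints in different components.
F H (8): add — endpoints in different components.
A G (9): add — endpoints in different components.
D H (12): skip — D and H already connected.
C G (13): add — endpoints in different components.
D E (13): add — endpoints in different components.
E F (13): skip — E and F already connected.
A C (16): skip — A and C already connected.
E G (17): add — endpoints in different components.
Edges rejected before the tree was complete: 3.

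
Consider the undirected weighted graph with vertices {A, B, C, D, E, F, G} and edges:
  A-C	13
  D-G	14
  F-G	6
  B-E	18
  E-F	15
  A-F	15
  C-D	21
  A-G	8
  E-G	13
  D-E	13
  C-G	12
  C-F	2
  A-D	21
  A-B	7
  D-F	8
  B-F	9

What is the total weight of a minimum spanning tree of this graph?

Prim's algorithm from B:
Step 1: cheapest edge leaving the tree is A-B (7); add A.
Step 2: cheapest edge leaving the tree is A-G (8); add G.
Step 3: cheapest edge leaving the tree is F-G (6); add F.
Step 4: cheapest edge leaving the tree is C-F (2); add C.
Step 5: cheapest edge leaving the tree is D-F (8); add D.
Step 6: cheapest edge leaving the tree is D-E (13); add E.
MST edges: A-B, A-G, F-G, C-F, D-F, D-E; total weight 7+8+6+2+8+13 = 44.

44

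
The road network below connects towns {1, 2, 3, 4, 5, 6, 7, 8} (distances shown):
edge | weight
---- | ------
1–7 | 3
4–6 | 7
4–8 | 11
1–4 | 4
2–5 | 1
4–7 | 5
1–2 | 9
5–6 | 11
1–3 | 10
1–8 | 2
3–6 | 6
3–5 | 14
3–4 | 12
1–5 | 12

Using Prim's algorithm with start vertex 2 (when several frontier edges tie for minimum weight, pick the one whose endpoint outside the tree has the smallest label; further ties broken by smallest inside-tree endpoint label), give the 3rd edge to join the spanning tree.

Prim, starting at 2.
Step 1: frontier [2–5 1, 1–2 9] → take 2–5 (1); add 5.
Step 2: frontier [1–2 9, 5–6 11, 1–5 12, 3–5 14] → take 1–2 (9); add 1.
Step 3: frontier [1–8 2, 1–7 3, 1–4 4, 1–3 10, 5–6 11, 3–5 14] → take 1–8 (2); add 8.
Step 4: frontier [1–7 3, 1–4 4, 1–3 10, 5–6 11, 3–5 14, 4–8 11] → take 1–7 (3); add 7.
Step 5: frontier [1–4 4, 1–3 10, 5–6 11, 3–5 14, 4–7 5, 4–8 11] → take 1–4 (4); add 4.
Step 6: frontier [1–3 10, 4–6 7, 3–4 12, 5–6 11, 3–5 14] → take 4–6 (7); add 6.
Step 7: frontier [1–3 10, 3–4 12, 3–5 14, 3–6 6] → take 3–6 (6); add 3.
The 3rd edge added is 1–8.

1-8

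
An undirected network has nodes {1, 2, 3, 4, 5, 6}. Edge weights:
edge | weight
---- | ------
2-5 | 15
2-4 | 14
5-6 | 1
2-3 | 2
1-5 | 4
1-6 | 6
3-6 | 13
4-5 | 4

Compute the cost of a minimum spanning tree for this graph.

24

Grow the tree from 6 using Prim:
Step 1: frontier [5-6 1, 1-6 6, 3-6 13] → take 5-6 (1); add 5.
Step 2: frontier [1-5 4, 4-5 4, 2-5 15, 1-6 6, 3-6 13] → take 1-5 (4); add 1.
Step 3: frontier [4-5 4, 2-5 15, 3-6 13] → take 4-5 (4); add 4.
Step 4: frontier [2-4 14, 2-5 15, 3-6 13] → take 3-6 (13); add 3.
Step 5: frontier [2-3 2, 2-4 14, 2-5 15] → take 2-3 (2); add 2.
MST edges: 5-6, 1-5, 4-5, 3-6, 2-3; total weight 1+4+4+13+2 = 24.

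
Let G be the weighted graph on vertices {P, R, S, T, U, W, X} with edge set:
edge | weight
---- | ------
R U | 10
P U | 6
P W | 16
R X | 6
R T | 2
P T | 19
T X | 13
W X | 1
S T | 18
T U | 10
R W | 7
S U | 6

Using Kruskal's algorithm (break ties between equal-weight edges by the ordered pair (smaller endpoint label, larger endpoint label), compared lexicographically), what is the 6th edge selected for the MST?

R-U

Kruskal's algorithm — process edges by increasing weight (ties by edge label):
W X (1): add — endpoints in different components.
R T (2): add — endpoints in different components.
P U (6): add — endpoints in different components.
R X (6): add — endpoints in different components.
S U (6): add — endpoints in different components.
R W (7): skip — W and R already connected.
R U (10): add — endpoints in different components.
The 6th edge added is R U.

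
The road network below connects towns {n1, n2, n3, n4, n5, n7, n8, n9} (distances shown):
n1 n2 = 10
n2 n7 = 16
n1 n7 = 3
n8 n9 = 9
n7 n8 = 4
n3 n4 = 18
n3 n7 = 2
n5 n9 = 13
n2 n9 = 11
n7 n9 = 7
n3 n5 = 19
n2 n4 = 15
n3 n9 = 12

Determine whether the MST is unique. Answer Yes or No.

Kruskal's algorithm — process edges by increasing weight (ties by edge label):
n3 n7 (2): add — endpoints in different components.
n1 n7 (3): add — endpoints in different components.
n7 n8 (4): add — endpoints in different components.
n7 n9 (7): add — endpoints in different components.
n8 n9 (9): skip — n8 and n9 already connected.
n1 n2 (10): add — endpoints in different components.
n2 n9 (11): skip — n2 and n9 already connected.
n3 n9 (12): skip — n9 and n3 already connected.
n5 n9 (13): add — endpoints in different components.
n2 n4 (15): add — endpoints in different components.
Every non-tree edge has weight strictly greater than the heaviest edge on the tree path between its endpoints, so the MST is unique.

Yes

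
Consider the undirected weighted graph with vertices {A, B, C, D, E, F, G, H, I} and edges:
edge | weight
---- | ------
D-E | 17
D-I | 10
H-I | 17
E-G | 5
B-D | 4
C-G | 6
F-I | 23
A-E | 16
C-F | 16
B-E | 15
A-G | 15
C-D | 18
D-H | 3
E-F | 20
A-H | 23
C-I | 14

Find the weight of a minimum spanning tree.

Prim, starting at C.
Step 1: cheapest edge leaving the tree is C-G (6); add G.
Step 2: cheapest edge leaving the tree is E-G (5); add E.
Step 3: cheapest edge leaving the tree is C-I (14); add I.
Step 4: cheapest edge leaving the tree is D-I (10); add D.
Step 5: cheapest edge leaving the tree is D-H (3); add H.
Step 6: cheapest edge leaving the tree is B-D (4); add B.
Step 7: cheapest edge leaving the tree is A-G (15); add A.
Step 8: cheapest edge leaving the tree is C-F (16); add F.
MST edges: C-G, E-G, C-I, D-I, D-H, B-D, A-G, C-F; total weight 6+5+14+10+3+4+15+16 = 73.

73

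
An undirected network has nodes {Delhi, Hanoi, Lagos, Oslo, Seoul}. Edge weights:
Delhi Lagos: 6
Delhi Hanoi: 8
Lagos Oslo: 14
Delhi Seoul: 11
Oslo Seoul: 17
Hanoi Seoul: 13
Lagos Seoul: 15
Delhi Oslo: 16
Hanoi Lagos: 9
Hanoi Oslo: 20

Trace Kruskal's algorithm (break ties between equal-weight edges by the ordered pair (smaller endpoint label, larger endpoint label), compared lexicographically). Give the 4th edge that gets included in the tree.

Lagos-Oslo

Sort edges by weight, then run Kruskal:
Delhi Lagos (6): add. Components now {Delhi,Lagos} {Seoul} {Oslo} {Hanoi}
Delhi Hanoi (8): add. Components now {Delhi,Hanoi,Lagos} {Seoul} {Oslo}
Hanoi Lagos (9): skip — Lagos and Hanoi already connected.
Delhi Seoul (11): add. Components now {Delhi,Hanoi,Lagos,Seoul} {Oslo}
Hanoi Seoul (13): skip — Seoul and Hanoi already connected.
Lagos Oslo (14): add. Components now {Delhi,Hanoi,Lagos,Oslo,Seoul}
The 4th edge added is Lagos Oslo.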